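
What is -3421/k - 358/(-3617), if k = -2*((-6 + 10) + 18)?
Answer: 1126319/14468 ≈ 77.849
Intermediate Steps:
k = -44 (k = -2*(4 + 18) = -2*22 = -44)
-3421/k - 358/(-3617) = -3421/(-44) - 358/(-3617) = -3421*(-1/44) - 358*(-1/3617) = 311/4 + 358/3617 = 1126319/14468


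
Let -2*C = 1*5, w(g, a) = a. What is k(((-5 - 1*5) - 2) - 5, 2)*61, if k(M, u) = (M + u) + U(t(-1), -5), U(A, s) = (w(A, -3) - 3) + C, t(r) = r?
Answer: -2867/2 ≈ -1433.5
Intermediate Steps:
C = -5/2 ≈ -2.5000
U(A, s) = -17/2 (U(A, s) = (-3 - 3) - 5/2 = -6 - 5/2 = -17/2)
k(M, u) = -17/2 + M + u (k(M, u) = (M + u) - 17/2 = -17/2 + M + u)
k(((-5 - 1*5) - 2) - 5, 2)*61 = (-17/2 + (((-5 - 1*5) - 2) - 5) + 2)*61 = (-17/2 + (((-5 - 5) - 2) - 5) + 2)*61 = (-17/2 + ((-10 - 2) - 5) + 2)*61 = (-17/2 + (-12 - 5) + 2)*61 = (-17/2 - 17 + 2)*61 = -47/2*61 = -2867/2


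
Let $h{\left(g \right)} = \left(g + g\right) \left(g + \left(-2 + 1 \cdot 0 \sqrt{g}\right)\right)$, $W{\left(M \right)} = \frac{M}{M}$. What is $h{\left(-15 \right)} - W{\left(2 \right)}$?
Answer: $509$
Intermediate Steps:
$W{\left(M \right)} = 1$
$h{\left(g \right)} = 2 g \left(-2 + g\right)$ ($h{\left(g \right)} = 2 g \left(g + \left(-2 + 1 \cdot 0\right)\right) = 2 g \left(g + \left(-2 + 0\right)\right) = 2 g \left(g - 2\right) = 2 g \left(-2 + g\right)$)
$h{\left(-15 \right)} - W{\left(2 \right)} = 2 \left(-15\right) \left(-2 - 15\right) - 1 = 2 \left(-15\right) \left(-17\right) - 1 = 510 - 1 = 509$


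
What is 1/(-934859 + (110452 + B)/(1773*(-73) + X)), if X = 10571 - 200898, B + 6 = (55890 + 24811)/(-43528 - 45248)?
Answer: -28386658656/26537533129362899 ≈ -1.0697e-6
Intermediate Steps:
B = -613357/88776 (B = -6 + (55890 + 24811)/(-43528 - 45248) = -6 + 80701/(-88776) = -6 + 80701*(-1/88776) = -6 - 80701/88776 = -613357/88776 ≈ -6.9090)
X = -190327
1/(-934859 + (110452 + B)/(1773*(-73) + X)) = 1/(-934859 + (110452 - 613357/88776)/(1773*(-73) - 190327)) = 1/(-934859 + 9804873395/(88776*(-129429 - 190327))) = 1/(-934859 + (9804873395/88776)/(-319756)) = 1/(-934859 + (9804873395/88776)*(-1/319756)) = 1/(-934859 - 9804873395/28386658656) = 1/(-26537533129362899/28386658656) = -28386658656/26537533129362899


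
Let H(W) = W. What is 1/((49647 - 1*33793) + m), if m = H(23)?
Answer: 1/15877 ≈ 6.2984e-5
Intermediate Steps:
m = 23
1/((49647 - 1*33793) + m) = 1/((49647 - 1*33793) + 23) = 1/((49647 - 33793) + 23) = 1/(15854 + 23) = 1/15877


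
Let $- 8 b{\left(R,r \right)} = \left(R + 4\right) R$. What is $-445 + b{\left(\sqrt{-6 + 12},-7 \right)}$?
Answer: $- \frac{1783}{4} - \frac{\sqrt{6}}{2} \approx -446.97$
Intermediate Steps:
$b{\left(R,r \right)} = - \frac{R \left(4 + R\right)}{8}$ ($b{\left(R,r \right)} = - \frac{\left(R + 4\right) R}{8} = - \frac{\left(4 + R\right) R}{8} = - \frac{R \left(4 + R\right)}{8}$)
$-445 + b{\left(\sqrt{-6 + 12},-7 \right)} = -445 - \frac{\sqrt{-6 + 12} \left(4 + \sqrt{-6 + 12}\right)}{8} = -445 - \frac{\sqrt{6} \left(4 + \sqrt{6}\right)}{8}$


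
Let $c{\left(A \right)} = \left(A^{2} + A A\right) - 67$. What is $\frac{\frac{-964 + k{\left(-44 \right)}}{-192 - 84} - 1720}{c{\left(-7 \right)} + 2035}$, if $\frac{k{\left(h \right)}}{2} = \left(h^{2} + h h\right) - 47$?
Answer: $- \frac{240703}{285108} \approx -0.84425$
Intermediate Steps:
$k{\left(h \right)} = -94 + 4 h^{2}$ ($k{\left(h \right)} = 2 \left(\left(h^{2} + h h\right) - 47\right) = 2 \left(\left(h^{2} + h^{2}\right) - 47\right) = 2 \left(2 h^{2} - 47\right) = 2 \left(-47 + 2 h^{2}\right) = -94 + 4 h^{2}$)
$c{\left(A \right)} = -67 + 2 A^{2}$ ($c{\left(A \right)} = \left(A^{2} + A^{2}\right) - 67 = 2 A^{2} - 67 = -67 + 2 A^{2}$)
$\frac{\frac{-964 + k{\left(-44 \right)}}{-192 - 84} - 1720}{c{\left(-7 \right)} + 2035} = \frac{\frac{-964 - \left(94 - 4 \left(-44\right)^{2}\right)}{-192 - 84} - 1720}{\left(-67 + 2 \left(-7\right)^{2}\right) + 2035} = \frac{\frac{-964 + \left(-94 + 4 \cdot 1936\right)}{-276} - 1720}{\left(-67 + 2 \cdot 49\right) + 2035} = \frac{\left(-964 + \left(-94 + 7744\right)\right) \left(- \frac{1}{276}\right) - 1720}{\left(-67 + 98\right) + 2035} = \frac{\left(-964 + 7650\right) \left(- \frac{1}{276}\right) - 1720}{31 + 2035} = \frac{6686 \left(- \frac{1}{276}\right) - 1720}{2066} = \left(- \frac{3343}{138} - 1720\right) \frac{1}{2066} = \left(- \frac{240703}{138}\right) \frac{1}{2066} = - \frac{240703}{285108}$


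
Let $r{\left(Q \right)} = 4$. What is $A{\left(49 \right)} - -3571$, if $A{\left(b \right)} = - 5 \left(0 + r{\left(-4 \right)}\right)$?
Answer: $3551$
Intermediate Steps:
$A{\left(b \right)} = -20$ ($A{\left(b \right)} = - 5 \left(0 + 4\right) = \left(-5\right) 4 = -20$)
$A{\left(49 \right)} - -3571 = -20 - -3571 = -20 + 3571 = 3551$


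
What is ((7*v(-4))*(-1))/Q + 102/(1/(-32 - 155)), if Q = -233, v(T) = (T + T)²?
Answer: -4443794/233 ≈ -19072.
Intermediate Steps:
v(T) = 4*T² (v(T) = (2*T)² = 4*T²)
((7*v(-4))*(-1))/Q + 102/(1/(-32 - 155)) = ((7*(4*(-4)²))*(-1))/(-233) + 102/(1/(-32 - 155)) = ((7*(4*16))*(-1))*(-1/233) + 102/(1/(-187)) = ((7*64)*(-1))*(-1/233) + 102/(-1/187) = (448*(-1))*(-1/233) + 102*(-187) = -448*(-1/233) - 19074 = 448/233 - 19074 = -4443794/233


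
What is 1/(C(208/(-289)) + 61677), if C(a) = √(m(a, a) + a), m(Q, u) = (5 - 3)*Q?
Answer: 5941551/366457041235 - 68*I*√39/1099371123705 ≈ 1.6214e-5 - 3.8628e-10*I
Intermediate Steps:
m(Q, u) = 2*Q
C(a) = √3*√a (C(a) = √(2*a + a) = √(3*a) = √3*√a)
1/(C(208/(-289)) + 61677) = 1/(√3*√(208/(-289)) + 61677) = 1/(√3*√(208*(-1/289)) + 61677) = 1/(√3*√(-208/289) + 61677) = 1/(√3*(4*I*√13/17) + 61677) = 1/(4*I*√39/17 + 61677) = 1/(61677 + 4*I*√39/17)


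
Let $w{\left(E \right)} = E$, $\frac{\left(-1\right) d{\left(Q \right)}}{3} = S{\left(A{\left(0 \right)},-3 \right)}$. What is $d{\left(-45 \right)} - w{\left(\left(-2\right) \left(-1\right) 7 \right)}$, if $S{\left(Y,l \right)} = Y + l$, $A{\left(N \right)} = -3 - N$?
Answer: $4$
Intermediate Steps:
$d{\left(Q \right)} = 18$ ($d{\left(Q \right)} = - 3 \left(\left(-3 - 0\right) - 3\right) = - 3 \left(\left(-3 + 0\right) - 3\right) = - 3 \left(-3 - 3\right) = \left(-3\right) \left(-6\right) = 18$)
$d{\left(-45 \right)} - w{\left(\left(-2\right) \left(-1\right) 7 \right)} = 18 - \left(-2\right) \left(-1\right) 7 = 18 - 2 \cdot 7 = 18 - 14 = 4$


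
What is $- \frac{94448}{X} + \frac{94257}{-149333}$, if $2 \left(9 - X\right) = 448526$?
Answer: $- \frac{3516653047}{16744261291} \approx -0.21002$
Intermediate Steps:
$X = -224254$ ($X = 9 - 224263 = -224254$)
$- \frac{94448}{X} + \frac{94257}{-149333} = - \frac{94448}{-224254} + \frac{94257}{-149333} = \left(-94448\right) \left(- \frac{1}{224254}\right) + 94257 \left(- \frac{1}{149333}\right) = \frac{47224}{112127} - \frac{94257}{149333} = - \frac{3516653047}{16744261291}$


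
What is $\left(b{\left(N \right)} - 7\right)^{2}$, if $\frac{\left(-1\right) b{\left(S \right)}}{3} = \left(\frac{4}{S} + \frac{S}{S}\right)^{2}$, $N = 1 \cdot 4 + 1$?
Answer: $\frac{174724}{625} \approx 279.56$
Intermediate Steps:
$N = 5$ ($N = 4 + 1 = 5$)
$b{\left(S \right)} = - 3 \left(1 + \frac{4}{S}\right)^{2}$ ($b{\left(S \right)} = - 3 \left(\frac{4}{S} + \frac{S}{S}\right)^{2} = - 3 \left(\frac{4}{S} + 1\right)^{2} = - 3 \left(1 + \frac{4}{S}\right)^{2}$)
$\left(b{\left(N \right)} - 7\right)^{2} = \left(- \frac{3 \left(4 + 5\right)^{2}}{25} - 7\right)^{2} = \left(\left(-3\right) \frac{1}{25} \cdot 9^{2} - 7\right)^{2} = \left(\left(-3\right) \frac{1}{25} \cdot 81 - 7\right)^{2} = \left(- \frac{243}{25} - 7\right)^{2} = \left(- \frac{418}{25}\right)^{2} = \frac{174724}{625}$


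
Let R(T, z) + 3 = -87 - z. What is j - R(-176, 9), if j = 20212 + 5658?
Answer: 25969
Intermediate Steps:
R(T, z) = -90 - z (R(T, z) = -3 + (-87 - z) = -90 - z)
j = 25870
j - R(-176, 9) = 25870 - (-90 - 1*9) = 25870 - (-90 - 9) = 25870 - 1*(-99) = 25870 + 99 = 25969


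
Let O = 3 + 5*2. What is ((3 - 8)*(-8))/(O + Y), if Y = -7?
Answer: 20/3 ≈ 6.6667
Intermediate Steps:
O = 13 (O = 3 + 10 = 13)
((3 - 8)*(-8))/(O + Y) = ((3 - 8)*(-8))/(13 - 7) = -5*(-8)/6 = 40*(⅙) = 20/3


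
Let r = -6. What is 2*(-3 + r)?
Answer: -18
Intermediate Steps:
2*(-3 + r) = 2*(-3 - 6) = 2*(-9) = -18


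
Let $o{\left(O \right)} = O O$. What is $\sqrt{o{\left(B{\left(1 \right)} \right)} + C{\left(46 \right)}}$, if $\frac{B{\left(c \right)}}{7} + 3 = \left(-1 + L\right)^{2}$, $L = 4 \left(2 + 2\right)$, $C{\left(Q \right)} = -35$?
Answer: $\sqrt{2414881} \approx 1554.0$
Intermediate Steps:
$L = 16$ ($L = 4 \cdot 4 = 16$)
$B{\left(c \right)} = 1554$ ($B{\left(c \right)} = -21 + 7 \left(-1 + 16\right)^{2} = -21 + 7 \cdot 15^{2} = -21 + 7 \cdot 225 = -21 + 1575 = 1554$)
$o{\left(O \right)} = O^{2}$
$\sqrt{o{\left(B{\left(1 \right)} \right)} + C{\left(46 \right)}} = \sqrt{1554^{2} - 35} = \sqrt{2414916 - 35} = \sqrt{2414881}$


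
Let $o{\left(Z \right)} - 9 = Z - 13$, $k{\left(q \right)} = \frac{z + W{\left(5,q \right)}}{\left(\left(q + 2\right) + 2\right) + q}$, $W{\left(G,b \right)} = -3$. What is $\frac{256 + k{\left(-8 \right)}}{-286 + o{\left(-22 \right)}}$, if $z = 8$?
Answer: $- \frac{3067}{3744} \approx -0.81918$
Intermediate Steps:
$k{\left(q \right)} = \frac{5}{4 + 2 q}$ ($k{\left(q \right)} = \frac{8 - 3}{\left(\left(q + 2\right) + 2\right) + q} = \frac{5}{\left(\left(2 + q\right) + 2\right) + q} = \frac{5}{\left(4 + q\right) + q} = \frac{5}{4 + 2 q}$)
$o{\left(Z \right)} = -4 + Z$ ($o{\left(Z \right)} = 9 + \left(Z - 13\right) = 9 + \left(-13 + Z\right) = -4 + Z$)
$\frac{256 + k{\left(-8 \right)}}{-286 + o{\left(-22 \right)}} = \frac{256 + \frac{5}{2 \left(2 - 8\right)}}{-286 - 26} = \frac{256 + \frac{5}{2 \left(-6\right)}}{-286 - 26} = \frac{256 + \frac{5}{2} \left(- \frac{1}{6}\right)}{-312} = \left(256 - \frac{5}{12}\right) \left(- \frac{1}{312}\right) = \frac{3067}{12} \left(- \frac{1}{312}\right) = - \frac{3067}{3744}$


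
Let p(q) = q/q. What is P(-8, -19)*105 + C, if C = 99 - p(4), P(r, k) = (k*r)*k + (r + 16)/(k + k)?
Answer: -5760118/19 ≈ -3.0316e+5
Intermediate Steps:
p(q) = 1
P(r, k) = r*k**2 + (16 + r)/(2*k) (P(r, k) = r*k**2 + (16 + r)/((2*k)) = r*k**2 + (16 + r)*(1/(2*k)) = r*k**2 + (16 + r)/(2*k))
C = 98 (C = 99 - 1*1 = 99 - 1 = 98)
P(-8, -19)*105 + C = ((8 + (1/2)*(-8) - 8*(-19)**3)/(-19))*105 + 98 = -(8 - 4 - 8*(-6859))/19*105 + 98 = -(8 - 4 + 54872)/19*105 + 98 = -1/19*54876*105 + 98 = -54876/19*105 + 98 = -5761980/19 + 98 = -5760118/19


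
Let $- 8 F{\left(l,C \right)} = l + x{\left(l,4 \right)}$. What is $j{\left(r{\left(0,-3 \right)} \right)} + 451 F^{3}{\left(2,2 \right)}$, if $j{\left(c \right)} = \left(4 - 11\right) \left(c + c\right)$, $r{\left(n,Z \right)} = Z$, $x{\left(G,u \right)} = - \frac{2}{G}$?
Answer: $\frac{21053}{512} \approx 41.119$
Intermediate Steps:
$j{\left(c \right)} = - 14 c$ ($j{\left(c \right)} = - 7 \cdot 2 c = - 14 c$)
$F{\left(l,C \right)} = - \frac{l}{8} + \frac{1}{4 l}$ ($F{\left(l,C \right)} = - \frac{l - \frac{2}{l}}{8} = - \frac{l}{8} + \frac{1}{4 l}$)
$j{\left(r{\left(0,-3 \right)} \right)} + 451 F^{3}{\left(2,2 \right)} = \left(-14\right) \left(-3\right) + 451 \left(\frac{2 - 2^{2}}{8 \cdot 2}\right)^{3} = 42 + 451 \left(\frac{1}{8} \cdot \frac{1}{2} \left(2 - 4\right)\right)^{3} = 42 + 451 \left(\frac{1}{8} \cdot \frac{1}{2} \left(-2\right)\right)^{3} = 42 + 451 \left(- \frac{1}{8}\right)^{3} = 42 + 451 \left(- \frac{1}{512}\right) = 42 - \frac{451}{512} = \frac{21053}{512}$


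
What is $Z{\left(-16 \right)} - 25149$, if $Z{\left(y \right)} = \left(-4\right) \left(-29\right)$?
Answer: $-25033$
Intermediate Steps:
$Z{\left(y \right)} = 116$
$Z{\left(-16 \right)} - 25149 = 116 - 25149 = -25033$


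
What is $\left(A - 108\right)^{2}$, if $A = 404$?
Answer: $87616$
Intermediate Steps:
$\left(A - 108\right)^{2} = \left(404 - 108\right)^{2} = 296^{2} = 87616$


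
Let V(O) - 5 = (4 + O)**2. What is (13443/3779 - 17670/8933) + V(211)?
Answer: 1560676728999/33757807 ≈ 46232.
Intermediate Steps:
V(O) = 5 + (4 + O)**2
(13443/3779 - 17670/8933) + V(211) = (13443/3779 - 17670/8933) + (5 + (4 + 211)**2) = (13443*(1/3779) - 17670*1/8933) + (5 + 215**2) = (13443/3779 - 17670/8933) + (5 + 46225) = 53311389/33757807 + 46230 = 1560676728999/33757807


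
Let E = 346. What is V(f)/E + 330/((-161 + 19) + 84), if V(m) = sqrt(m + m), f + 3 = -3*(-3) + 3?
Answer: -165/29 + 3*sqrt(2)/346 ≈ -5.6774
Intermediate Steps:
f = 9 (f = -3 + (-3*(-3) + 3) = -3 + (9 + 3) = -3 + 12 = 9)
V(m) = sqrt(2)*sqrt(m) (V(m) = sqrt(2*m) = sqrt(2)*sqrt(m))
V(f)/E + 330/((-161 + 19) + 84) = (sqrt(2)*sqrt(9))/346 + 330/((-161 + 19) + 84) = (sqrt(2)*3)*(1/346) + 330/(-142 + 84) = (3*sqrt(2))*(1/346) + 330/(-58) = 3*sqrt(2)/346 + 330*(-1/58) = 3*sqrt(2)/346 - 165/29 = -165/29 + 3*sqrt(2)/346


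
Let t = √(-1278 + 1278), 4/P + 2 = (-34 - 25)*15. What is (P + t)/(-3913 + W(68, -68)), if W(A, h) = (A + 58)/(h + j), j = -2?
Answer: 10/8681069 ≈ 1.1519e-6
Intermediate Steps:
P = -4/887 (P = 4/(-2 + (-34 - 25)*15) = 4/(-2 - 59*15) = 4/(-2 - 885) = 4/(-887) = 4*(-1/887) = -4/887 ≈ -0.0045096)
W(A, h) = (58 + A)/(-2 + h) (W(A, h) = (A + 58)/(h - 2) = (58 + A)/(-2 + h))
t = 0 (t = √0 = 0)
(P + t)/(-3913 + W(68, -68)) = (-4/887 + 0)/(-3913 + (58 + 68)/(-2 - 68)) = -4/(887*(-3913 + 126/(-70))) = -4/(887*(-3913 - 1/70*126)) = -4/(887*(-3913 - 9/5)) = -4/(887*(-19574/5)) = -4/887*(-5/19574) = 10/8681069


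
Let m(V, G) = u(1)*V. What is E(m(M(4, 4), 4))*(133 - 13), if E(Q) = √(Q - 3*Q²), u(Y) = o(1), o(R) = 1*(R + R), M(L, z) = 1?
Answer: 120*I*√10 ≈ 379.47*I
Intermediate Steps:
o(R) = 2*R (o(R) = 1*(2*R) = 2*R)
u(Y) = 2 (u(Y) = 2*1 = 2)
m(V, G) = 2*V
E(m(M(4, 4), 4))*(133 - 13) = √((2*1)*(1 - 6))*(133 - 13) = √(2*(1 - 3*2))*120 = √(2*(1 - 6))*120 = √(2*(-5))*120 = √(-10)*120 = (I*√10)*120 = 120*I*√10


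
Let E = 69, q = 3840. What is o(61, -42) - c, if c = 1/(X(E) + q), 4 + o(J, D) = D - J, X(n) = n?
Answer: -418264/3909 ≈ -107.00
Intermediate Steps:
o(J, D) = -4 + D - J (o(J, D) = -4 + (D - J) = -4 + D - J)
c = 1/3909 (c = 1/(69 + 3840) = 1/3909 ≈ 0.00025582)
o(61, -42) - c = (-4 - 42 - 1*61) - 1*1/3909 = (-4 - 42 - 61) - 1/3909 = -107 - 1/3909 = -418264/3909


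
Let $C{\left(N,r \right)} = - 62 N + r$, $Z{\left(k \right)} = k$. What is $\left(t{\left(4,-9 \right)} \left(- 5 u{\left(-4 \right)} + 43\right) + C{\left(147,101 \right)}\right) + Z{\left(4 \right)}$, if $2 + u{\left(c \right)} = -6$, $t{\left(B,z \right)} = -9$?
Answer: $-9756$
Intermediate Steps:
$u{\left(c \right)} = -8$ ($u{\left(c \right)} = -2 - 6 = -8$)
$C{\left(N,r \right)} = r - 62 N$
$\left(t{\left(4,-9 \right)} \left(- 5 u{\left(-4 \right)} + 43\right) + C{\left(147,101 \right)}\right) + Z{\left(4 \right)} = \left(- 9 \left(\left(-5\right) \left(-8\right) + 43\right) + \left(101 - 9114\right)\right) + 4 = \left(- 9 \left(40 + 43\right) + \left(101 - 9114\right)\right) + 4 = \left(\left(-9\right) 83 - 9013\right) + 4 = \left(-747 - 9013\right) + 4 = -9760 + 4 = -9756$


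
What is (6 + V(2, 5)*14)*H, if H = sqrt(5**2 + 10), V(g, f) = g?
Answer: 34*sqrt(35) ≈ 201.15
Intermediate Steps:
H = sqrt(35) (H = sqrt(25 + 10) = sqrt(35) ≈ 5.9161)
(6 + V(2, 5)*14)*H = (6 + 2*14)*sqrt(35) = (6 + 28)*sqrt(35) = 34*sqrt(35)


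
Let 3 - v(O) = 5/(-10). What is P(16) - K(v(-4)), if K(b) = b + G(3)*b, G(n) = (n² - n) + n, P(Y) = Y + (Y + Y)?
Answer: 13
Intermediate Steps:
P(Y) = 3*Y (P(Y) = Y + 2*Y = 3*Y)
G(n) = n²
v(O) = 7/2 (v(O) = 3 - 5/(-10) = 3 - 5*(-1)/10 = 3 - 1*(-½) = 3 + ½ = 7/2)
K(b) = 10*b (K(b) = b + 3²*b = b + 9*b = 10*b)
P(16) - K(v(-4)) = 3*16 - 10*7/2 = 48 - 1*35 = 48 - 35 = 13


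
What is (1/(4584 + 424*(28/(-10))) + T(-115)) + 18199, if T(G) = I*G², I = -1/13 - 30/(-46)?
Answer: 5697911273/220792 ≈ 25807.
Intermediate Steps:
I = 172/299 (I = -1*1/13 - 30*(-1/46) = -1/13 + 15/23 = 172/299 ≈ 0.57525)
T(G) = 172*G²/299
(1/(4584 + 424*(28/(-10))) + T(-115)) + 18199 = (1/(4584 + 424*(28/(-10))) + (172/299)*(-115)²) + 18199 = (1/(4584 + 424*(28*(-⅒))) + (172/299)*13225) + 18199 = (1/(4584 + 424*(-14/5)) + 98900/13) + 18199 = (1/(4584 - 5936/5) + 98900/13) + 18199 = (1/(16984/5) + 98900/13) + 18199 = (5/16984 + 98900/13) + 18199 = 1679717665/220792 + 18199 = 5697911273/220792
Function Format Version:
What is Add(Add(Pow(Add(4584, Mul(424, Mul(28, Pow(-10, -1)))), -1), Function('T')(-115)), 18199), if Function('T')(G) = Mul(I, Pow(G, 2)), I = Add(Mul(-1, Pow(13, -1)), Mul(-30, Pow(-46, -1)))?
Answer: Rational(5697911273, 220792) ≈ 25807.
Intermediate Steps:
I = Rational(172, 299) (I = Add(Mul(-1, Rational(1, 13)), Mul(-30, Rational(-1, 46))) = Add(Rational(-1, 13), Rational(15, 23)) = Rational(172, 299) ≈ 0.57525)
Function('T')(G) = Mul(Rational(172, 299), Pow(G, 2))
Add(Add(Pow(Add(4584, Mul(424, Mul(28, Pow(-10, -1)))), -1), Function('T')(-115)), 18199) = Add(Add(Pow(Add(4584, Mul(424, Mul(28, Pow(-10, -1)))), -1), Mul(Rational(172, 299), Pow(-115, 2))), 18199) = Add(Add(Pow(Add(4584, Mul(424, Mul(28, Rational(-1, 10)))), -1), Mul(Rational(172, 299), 13225)), 18199) = Add(Add(Pow(Add(4584, Mul(424, Rational(-14, 5))), -1), Rational(98900, 13)), 18199) = Add(Add(Pow(Add(4584, Rational(-5936, 5)), -1), Rational(98900, 13)), 18199) = Add(Add(Pow(Rational(16984, 5), -1), Rational(98900, 13)), 18199) = Add(Add(Rational(5, 16984), Rational(98900, 13)), 18199) = Add(Rational(1679717665, 220792), 18199) = Rational(5697911273, 220792)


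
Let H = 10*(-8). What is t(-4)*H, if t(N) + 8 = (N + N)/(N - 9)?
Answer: 7680/13 ≈ 590.77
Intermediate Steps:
H = -80
t(N) = -8 + 2*N/(-9 + N) (t(N) = -8 + (N + N)/(N - 9) = -8 + (2*N)/(-9 + N) = -8 + 2*N/(-9 + N))
t(-4)*H = (6*(12 - 1*(-4))/(-9 - 4))*(-80) = (6*(12 + 4)/(-13))*(-80) = (6*(-1/13)*16)*(-80) = -96/13*(-80) = 7680/13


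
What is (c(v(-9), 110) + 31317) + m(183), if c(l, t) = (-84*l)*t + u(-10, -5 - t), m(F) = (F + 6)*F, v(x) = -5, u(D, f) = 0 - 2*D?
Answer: 112124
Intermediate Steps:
u(D, f) = -2*D
m(F) = F*(6 + F) (m(F) = (6 + F)*F = F*(6 + F))
c(l, t) = 20 - 84*l*t (c(l, t) = (-84*l)*t - 2*(-10) = -84*l*t + 20 = 20 - 84*l*t)
(c(v(-9), 110) + 31317) + m(183) = ((20 - 84*(-5)*110) + 31317) + 183*(6 + 183) = ((20 + 46200) + 31317) + 183*189 = (46220 + 31317) + 34587 = 77537 + 34587 = 112124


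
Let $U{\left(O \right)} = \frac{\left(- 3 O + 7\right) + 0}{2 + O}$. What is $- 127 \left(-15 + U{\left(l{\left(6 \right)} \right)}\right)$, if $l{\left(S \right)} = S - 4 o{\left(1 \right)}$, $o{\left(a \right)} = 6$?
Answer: $\frac{38227}{16} \approx 2389.2$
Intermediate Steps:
$l{\left(S \right)} = -24 + S$ ($l{\left(S \right)} = S - 24 = -24 + S$)
$U{\left(O \right)} = \frac{7 - 3 O}{2 + O}$ ($U{\left(O \right)} = \frac{\left(7 - 3 O\right) + 0}{2 + O} = \frac{7 - 3 O}{2 + O}$)
$- 127 \left(-15 + U{\left(l{\left(6 \right)} \right)}\right) = - 127 \left(-15 + \frac{7 - 3 \left(-24 + 6\right)}{2 + \left(-24 + 6\right)}\right) = - 127 \left(-15 + \frac{7 - -54}{2 - 18}\right) = - 127 \left(-15 + \frac{7 + 54}{-16}\right) = - 127 \left(-15 - \frac{61}{16}\right) = \left(-127\right) \left(- \frac{301}{16}\right) = \frac{38227}{16}$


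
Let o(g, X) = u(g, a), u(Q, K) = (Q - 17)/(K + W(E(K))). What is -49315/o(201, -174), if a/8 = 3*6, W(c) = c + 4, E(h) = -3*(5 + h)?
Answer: 641095/8 ≈ 80137.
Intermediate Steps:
E(h) = -15 - 3*h
W(c) = 4 + c
a = 144 (a = 8*(3*6) = 8*18 = 144)
u(Q, K) = (-17 + Q)/(-11 - 2*K) (u(Q, K) = (Q - 17)/(K + (4 + (-15 - 3*K))) = (-17 + Q)/(K + (-11 - 3*K)) = (-17 + Q)/(-11 - 2*K))
o(g, X) = 17/299 - g/299 (o(g, X) = (17 - g)/(11 + 2*144) = (17 - g)/(11 + 288) = (17 - g)/299 = 17/299 - g/299)
-49315/o(201, -174) = -49315/(17/299 - 1/299*201) = -49315/(17/299 - 201/299) = -49315/(-8/13) = -49315*(-13/8) = 641095/8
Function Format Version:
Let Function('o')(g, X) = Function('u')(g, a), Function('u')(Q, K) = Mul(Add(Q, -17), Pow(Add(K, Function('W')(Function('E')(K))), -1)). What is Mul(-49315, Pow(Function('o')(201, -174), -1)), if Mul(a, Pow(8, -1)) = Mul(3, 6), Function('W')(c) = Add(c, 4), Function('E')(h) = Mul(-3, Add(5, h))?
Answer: Rational(641095, 8) ≈ 80137.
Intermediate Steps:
Function('E')(h) = Add(-15, Mul(-3, h))
Function('W')(c) = Add(4, c)
a = 144 (a = Mul(8, Mul(3, 6)) = Mul(8, 18) = 144)
Function('u')(Q, K) = Mul(Pow(Add(-11, Mul(-2, K)), -1), Add(-17, Q)) (Function('u')(Q, K) = Mul(Add(Q, -17), Pow(Add(K, Add(4, Add(-15, Mul(-3, K)))), -1)) = Mul(Add(-17, Q), Pow(Add(K, Add(-11, Mul(-3, K))), -1)) = Mul(Add(-17, Q), Pow(Add(-11, Mul(-2, K)), -1)) = Mul(Pow(Add(-11, Mul(-2, K)), -1), Add(-17, Q)))
Function('o')(g, X) = Add(Rational(17, 299), Mul(Rational(-1, 299), g)) (Function('o')(g, X) = Mul(Pow(Add(11, Mul(2, 144)), -1), Add(17, Mul(-1, g))) = Mul(Pow(Add(11, 288), -1), Add(17, Mul(-1, g))) = Mul(Pow(299, -1), Add(17, Mul(-1, g))) = Mul(Rational(1, 299), Add(17, Mul(-1, g))) = Add(Rational(17, 299), Mul(Rational(-1, 299), g)))
Mul(-49315, Pow(Function('o')(201, -174), -1)) = Mul(-49315, Pow(Add(Rational(17, 299), Mul(Rational(-1, 299), 201)), -1)) = Mul(-49315, Pow(Add(Rational(17, 299), Rational(-201, 299)), -1)) = Mul(-49315, Pow(Rational(-8, 13), -1)) = Mul(-49315, Rational(-13, 8)) = Rational(641095, 8)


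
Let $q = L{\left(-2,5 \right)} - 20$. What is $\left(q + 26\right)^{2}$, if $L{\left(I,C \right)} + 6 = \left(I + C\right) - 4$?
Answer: $1$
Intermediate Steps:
$L{\left(I,C \right)} = -10 + C + I$ ($L{\left(I,C \right)} = -6 - \left(4 - C - I\right) = -6 + \left(-4 + C + I\right) = -10 + C + I$)
$q = -27$ ($q = \left(-10 + 5 - 2\right) - 20 = -7 - 20 = -27$)
$\left(q + 26\right)^{2} = \left(-27 + 26\right)^{2} = \left(-1\right)^{2} = 1$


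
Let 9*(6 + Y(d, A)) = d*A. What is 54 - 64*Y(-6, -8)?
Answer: 290/3 ≈ 96.667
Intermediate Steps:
Y(d, A) = -6 + A*d/9 (Y(d, A) = -6 + (d*A)/9 = -6 + (A*d)/9 = -6 + A*d/9)
54 - 64*Y(-6, -8) = 54 - 64*(-6 + (⅑)*(-8)*(-6)) = 54 - 64*(-6 + 16/3) = 54 - 64*(-⅔) = 54 + 128/3 = 290/3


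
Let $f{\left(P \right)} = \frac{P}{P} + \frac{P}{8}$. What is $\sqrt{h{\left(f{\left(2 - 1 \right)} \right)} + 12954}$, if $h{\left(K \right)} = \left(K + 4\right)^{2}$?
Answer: $\frac{\sqrt{830737}}{8} \approx 113.93$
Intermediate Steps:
$f{\left(P \right)} = 1 + \frac{P}{8}$ ($f{\left(P \right)} = 1 + P \frac{1}{8} = 1 + \frac{P}{8}$)
$h{\left(K \right)} = \left(4 + K\right)^{2}$
$\sqrt{h{\left(f{\left(2 - 1 \right)} \right)} + 12954} = \sqrt{\left(4 + \left(1 + \frac{2 - 1}{8}\right)\right)^{2} + 12954} = \sqrt{\left(4 + \left(1 + \frac{1}{8} \cdot 1\right)\right)^{2} + 12954} = \sqrt{\left(4 + \left(1 + \frac{1}{8}\right)\right)^{2} + 12954} = \sqrt{\left(4 + \frac{9}{8}\right)^{2} + 12954} = \sqrt{\left(\frac{41}{8}\right)^{2} + 12954} = \sqrt{\frac{1681}{64} + 12954} = \sqrt{\frac{830737}{64}} = \frac{\sqrt{830737}}{8}$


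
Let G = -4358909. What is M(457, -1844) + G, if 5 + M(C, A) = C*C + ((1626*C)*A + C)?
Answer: -1374392816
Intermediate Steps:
M(C, A) = -5 + C + C² + 1626*A*C (M(C, A) = -5 + (C*C + ((1626*C)*A + C)) = -5 + (C² + (1626*A*C + C)) = -5 + (C² + (C + 1626*A*C)) = -5 + (C + C² + 1626*A*C) = -5 + C + C² + 1626*A*C)
M(457, -1844) + G = (-5 + 457 + 457² + 1626*(-1844)*457) - 4358909 = (-5 + 457 + 208849 - 1370243208) - 4358909 = -1370033907 - 4358909 = -1374392816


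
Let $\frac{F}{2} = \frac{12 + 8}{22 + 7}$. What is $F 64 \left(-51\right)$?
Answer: $- \frac{130560}{29} \approx -4502.1$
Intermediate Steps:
$F = \frac{40}{29}$ ($F = 2 \frac{12 + 8}{22 + 7} = 2 \cdot \frac{20}{29} = \frac{40}{29} \approx 1.3793$)
$F 64 \left(-51\right) = \frac{40}{29} \cdot 64 \left(-51\right) = \frac{2560}{29} \left(-51\right) = - \frac{130560}{29}$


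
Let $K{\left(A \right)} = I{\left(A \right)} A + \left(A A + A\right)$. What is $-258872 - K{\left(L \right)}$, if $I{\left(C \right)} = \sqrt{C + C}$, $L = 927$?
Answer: $-1119128 - 2781 \sqrt{206} \approx -1.159 \cdot 10^{6}$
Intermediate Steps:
$I{\left(C \right)} = \sqrt{2} \sqrt{C}$ ($I{\left(C \right)} = \sqrt{2 C} = \sqrt{2} \sqrt{C}$)
$K{\left(A \right)} = A + A^{2} + \sqrt{2} A^{\frac{3}{2}}$ ($K{\left(A \right)} = \sqrt{2} \sqrt{A} A + \left(A A + A\right) = \sqrt{2} A^{\frac{3}{2}} + \left(A^{2} + A\right) = \sqrt{2} A^{\frac{3}{2}} + \left(A + A^{2}\right) = A + A^{2} + \sqrt{2} A^{\frac{3}{2}}$)
$-258872 - K{\left(L \right)} = -258872 - 927 \left(1 + 927 + \sqrt{2} \sqrt{927}\right) = -258872 - 927 \left(1 + 927 + \sqrt{2} \cdot 3 \sqrt{103}\right) = -258872 - 927 \left(1 + 927 + 3 \sqrt{206}\right) = -258872 - 927 \left(928 + 3 \sqrt{206}\right) = -258872 - \left(860256 + 2781 \sqrt{206}\right) = -1119128 - 2781 \sqrt{206}$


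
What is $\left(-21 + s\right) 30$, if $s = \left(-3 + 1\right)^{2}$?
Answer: $-510$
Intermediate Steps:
$s = 4$ ($s = \left(-2\right)^{2} = 4$)
$\left(-21 + s\right) 30 = \left(-21 + 4\right) 30 = \left(-17\right) 30 = -510$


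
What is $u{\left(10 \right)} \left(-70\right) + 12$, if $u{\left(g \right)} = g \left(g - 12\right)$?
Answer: $1412$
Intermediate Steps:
$u{\left(g \right)} = g \left(-12 + g\right)$
$u{\left(10 \right)} \left(-70\right) + 12 = 10 \left(-12 + 10\right) \left(-70\right) + 12 = 10 \left(-2\right) \left(-70\right) + 12 = \left(-20\right) \left(-70\right) + 12 = 1400 + 12 = 1412$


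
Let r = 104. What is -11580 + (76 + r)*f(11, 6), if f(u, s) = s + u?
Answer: -8520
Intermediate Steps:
-11580 + (76 + r)*f(11, 6) = -11580 + (76 + 104)*(6 + 11) = -11580 + 180*17 = -11580 + 3060 = -8520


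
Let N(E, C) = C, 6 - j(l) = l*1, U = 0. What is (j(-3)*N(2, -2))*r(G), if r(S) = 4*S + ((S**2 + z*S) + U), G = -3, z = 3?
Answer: 216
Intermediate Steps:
j(l) = 6 - l
r(S) = S**2 + 7*S (r(S) = 4*S + ((S**2 + 3*S) + 0) = 4*S + (S**2 + 3*S) = S**2 + 7*S)
(j(-3)*N(2, -2))*r(G) = ((6 - 1*(-3))*(-2))*(-3*(7 - 3)) = ((6 + 3)*(-2))*(-3*4) = (9*(-2))*(-12) = -18*(-12) = 216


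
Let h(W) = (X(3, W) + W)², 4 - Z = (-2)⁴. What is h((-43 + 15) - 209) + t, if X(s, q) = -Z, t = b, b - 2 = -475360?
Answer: -424733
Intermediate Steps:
b = -475358 (b = 2 - 475360 = -475358)
t = -475358
Z = -12 (Z = 4 - 1*(-2)⁴ = 4 - 1*16 = 4 - 16 = -12)
X(s, q) = 12 (X(s, q) = -1*(-12) = 12)
h(W) = (12 + W)²
h((-43 + 15) - 209) + t = (12 + ((-43 + 15) - 209))² - 475358 = (12 + (-28 - 209))² - 475358 = (12 - 237)² - 475358 = (-225)² - 475358 = 50625 - 475358 = -424733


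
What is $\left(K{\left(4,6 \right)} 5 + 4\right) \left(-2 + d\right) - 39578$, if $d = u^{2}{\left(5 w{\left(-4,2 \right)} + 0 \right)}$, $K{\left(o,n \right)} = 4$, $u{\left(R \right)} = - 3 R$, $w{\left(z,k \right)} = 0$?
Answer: $-39626$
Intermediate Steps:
$d = 0$ ($d = \left(- 3 \left(5 \cdot 0 + 0\right)\right)^{2} = \left(- 3 \left(0 + 0\right)\right)^{2} = \left(\left(-3\right) 0\right)^{2} = 0^{2} = 0$)
$\left(K{\left(4,6 \right)} 5 + 4\right) \left(-2 + d\right) - 39578 = \left(4 \cdot 5 + 4\right) \left(-2 + 0\right) - 39578 = \left(20 + 4\right) \left(-2\right) - 39578 = 24 \left(-2\right) - 39578 = -48 - 39578 = -39626$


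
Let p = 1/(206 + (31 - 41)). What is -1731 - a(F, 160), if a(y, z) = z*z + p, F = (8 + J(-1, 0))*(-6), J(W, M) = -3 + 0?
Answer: -5356877/196 ≈ -27331.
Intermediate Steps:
p = 1/196 (p = 1/(206 - 10) = 1/196 ≈ 0.0051020)
J(W, M) = -3
F = -30 (F = (8 - 3)*(-6) = 5*(-6) = -30)
a(y, z) = 1/196 + z² (a(y, z) = z*z + 1/196 = z² + 1/196 = 1/196 + z²)
-1731 - a(F, 160) = -1731 - (1/196 + 160²) = -1731 - (1/196 + 25600) = -1731 - 1*5017601/196 = -1731 - 5017601/196 = -5356877/196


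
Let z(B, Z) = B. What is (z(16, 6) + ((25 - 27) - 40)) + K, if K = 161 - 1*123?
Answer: 12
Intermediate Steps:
K = 38 (K = 161 - 123 = 38)
(z(16, 6) + ((25 - 27) - 40)) + K = (16 + ((25 - 27) - 40)) + 38 = (16 + (-2 - 40)) + 38 = (16 - 42) + 38 = -26 + 38 = 12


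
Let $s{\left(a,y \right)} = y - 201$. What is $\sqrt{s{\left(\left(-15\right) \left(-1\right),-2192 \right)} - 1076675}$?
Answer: $2 i \sqrt{269767} \approx 1038.8 i$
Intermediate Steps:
$s{\left(a,y \right)} = -201 + y$ ($s{\left(a,y \right)} = y - 201 = -201 + y$)
$\sqrt{s{\left(\left(-15\right) \left(-1\right),-2192 \right)} - 1076675} = \sqrt{\left(-201 - 2192\right) - 1076675} = \sqrt{-2393 - 1076675} = \sqrt{-1079068} = 2 i \sqrt{269767}$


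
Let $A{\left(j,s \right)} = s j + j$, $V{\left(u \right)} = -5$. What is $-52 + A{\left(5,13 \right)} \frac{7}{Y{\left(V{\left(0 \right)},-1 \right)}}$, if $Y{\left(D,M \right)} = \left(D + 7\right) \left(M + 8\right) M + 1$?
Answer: $- \frac{1166}{13} \approx -89.692$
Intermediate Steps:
$Y{\left(D,M \right)} = 1 + M \left(7 + D\right) \left(8 + M\right)$ ($Y{\left(D,M \right)} = \left(7 + D\right) \left(8 + M\right) M + 1 = M \left(7 + D\right) \left(8 + M\right) + 1 = 1 + M \left(7 + D\right) \left(8 + M\right)$)
$A{\left(j,s \right)} = j + j s$ ($A{\left(j,s \right)} = j s + j = j + j s$)
$-52 + A{\left(5,13 \right)} \frac{7}{Y{\left(V{\left(0 \right)},-1 \right)}} = -52 + 5 \left(1 + 13\right) \frac{7}{1 + 7 \left(-1\right)^{2} + 56 \left(-1\right) - 5 \left(-1\right)^{2} + 8 \left(-5\right) \left(-1\right)} = -52 + 5 \cdot 14 \frac{7}{1 + 7 \cdot 1 - 56 - 5 + 40} = -52 + 70 \frac{7}{1 + 7 - 56 - 5 + 40} = -52 + 70 \frac{7}{-13} = -52 + 70 \cdot 7 \left(- \frac{1}{13}\right) = -52 + 70 \left(- \frac{7}{13}\right) = -52 - \frac{490}{13} = - \frac{1166}{13}$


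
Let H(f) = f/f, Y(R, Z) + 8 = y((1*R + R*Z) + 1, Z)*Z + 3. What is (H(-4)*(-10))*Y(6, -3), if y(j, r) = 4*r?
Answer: -310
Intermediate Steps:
Y(R, Z) = -5 + 4*Z² (Y(R, Z) = -8 + ((4*Z)*Z + 3) = -8 + (4*Z² + 3) = -8 + (3 + 4*Z²) = -5 + 4*Z²)
H(f) = 1
(H(-4)*(-10))*Y(6, -3) = (1*(-10))*(-5 + 4*(-3)²) = -10*(-5 + 4*9) = -10*(-5 + 36) = -10*31 = -310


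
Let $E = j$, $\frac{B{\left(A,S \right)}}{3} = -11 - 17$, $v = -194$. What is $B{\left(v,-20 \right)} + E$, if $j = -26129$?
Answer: $-26213$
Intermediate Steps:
$B{\left(A,S \right)} = -84$ ($B{\left(A,S \right)} = 3 \left(-11 - 17\right) = 3 \left(-28\right) = -84$)
$E = -26129$
$B{\left(v,-20 \right)} + E = -84 - 26129 = -26213$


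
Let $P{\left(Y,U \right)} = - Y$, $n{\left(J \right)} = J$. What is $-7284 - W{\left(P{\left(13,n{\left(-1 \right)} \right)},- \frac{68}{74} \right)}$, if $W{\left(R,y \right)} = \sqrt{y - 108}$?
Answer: $-7284 - \frac{i \sqrt{149110}}{37} \approx -7284.0 - 10.436 i$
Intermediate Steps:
$W{\left(R,y \right)} = \sqrt{-108 + y}$
$-7284 - W{\left(P{\left(13,n{\left(-1 \right)} \right)},- \frac{68}{74} \right)} = -7284 - \sqrt{-108 - \frac{68}{74}} = -7284 - \sqrt{-108 - \frac{34}{37}} = -7284 - \sqrt{- \frac{4030}{37}} = -7284 - \frac{i \sqrt{149110}}{37}$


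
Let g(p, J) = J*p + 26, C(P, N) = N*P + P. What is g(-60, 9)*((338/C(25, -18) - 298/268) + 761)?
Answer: -11110195581/28475 ≈ -3.9017e+5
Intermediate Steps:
C(P, N) = P + N*P
g(p, J) = 26 + J*p
g(-60, 9)*((338/C(25, -18) - 298/268) + 761) = (26 + 9*(-60))*((338/((25*(1 - 18))) - 298/268) + 761) = (26 - 540)*((338/((25*(-17))) - 298*1/268) + 761) = -514*((338/(-425) - 149/134) + 761) = -514*((338*(-1/425) - 149/134) + 761) = -514*((-338/425 - 149/134) + 761) = -514*(-108617/56950 + 761) = -514*43230333/56950 = -11110195581/28475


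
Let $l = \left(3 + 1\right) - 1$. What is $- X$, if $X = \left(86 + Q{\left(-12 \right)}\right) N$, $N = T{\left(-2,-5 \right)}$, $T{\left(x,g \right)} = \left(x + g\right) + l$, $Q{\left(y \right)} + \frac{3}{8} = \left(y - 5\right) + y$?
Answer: $\frac{453}{2} \approx 226.5$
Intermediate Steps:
$Q{\left(y \right)} = - \frac{43}{8} + 2 y$ ($Q{\left(y \right)} = - \frac{3}{8} + \left(\left(y - 5\right) + y\right) = - \frac{3}{8} + \left(\left(-5 + y\right) + y\right) = - \frac{3}{8} + \left(-5 + 2 y\right) = - \frac{43}{8} + 2 y$)
$l = 3$ ($l = 4 - 1 = 3$)
$T{\left(x,g \right)} = 3 + g + x$ ($T{\left(x,g \right)} = \left(x + g\right) + 3 = \left(g + x\right) + 3 = 3 + g + x$)
$N = -4$ ($N = 3 - 5 - 2 = -4$)
$X = - \frac{453}{2}$ ($X = \left(86 + \left(- \frac{43}{8} + 2 \left(-12\right)\right)\right) \left(-4\right) = \left(86 - \frac{235}{8}\right) \left(-4\right) = \frac{453}{8} \left(-4\right) = - \frac{453}{2} \approx -226.5$)
$- X = \left(-1\right) \left(- \frac{453}{2}\right) = \frac{453}{2}$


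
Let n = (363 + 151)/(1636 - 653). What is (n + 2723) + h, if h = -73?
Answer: 2605464/983 ≈ 2650.5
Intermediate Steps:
n = 514/983 ≈ 0.52289
(n + 2723) + h = (514/983 + 2723) - 73 = 2677223/983 - 73 = 2605464/983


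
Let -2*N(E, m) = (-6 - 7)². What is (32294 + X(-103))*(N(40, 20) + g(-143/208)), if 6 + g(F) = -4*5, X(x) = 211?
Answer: -7183605/2 ≈ -3.5918e+6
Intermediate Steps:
g(F) = -26 (g(F) = -6 - 4*5 = -6 - 20 = -26)
N(E, m) = -169/2 (N(E, m) = -(-6 - 7)²/2 = -½*(-13)² = -½*169 = -169/2)
(32294 + X(-103))*(N(40, 20) + g(-143/208)) = (32294 + 211)*(-169/2 - 26) = 32505*(-221/2) = -7183605/2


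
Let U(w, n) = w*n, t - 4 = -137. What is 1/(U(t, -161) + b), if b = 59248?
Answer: 1/80661 ≈ 1.2398e-5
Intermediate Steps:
t = -133 (t = 4 - 137 = -133)
U(w, n) = n*w
1/(U(t, -161) + b) = 1/(-161*(-133) + 59248) = 1/(21413 + 59248) = 1/80661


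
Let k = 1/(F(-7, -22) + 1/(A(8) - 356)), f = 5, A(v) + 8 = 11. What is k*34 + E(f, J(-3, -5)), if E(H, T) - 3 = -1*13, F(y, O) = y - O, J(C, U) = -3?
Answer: -20469/2647 ≈ -7.7329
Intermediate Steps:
A(v) = 3 (A(v) = -8 + 11 = 3)
E(H, T) = -10 (E(H, T) = 3 - 1*13 = 3 - 13 = -10)
k = 353/5294 (k = 1/((-7 - 1*(-22)) + 1/(3 - 356)) = 1/((-7 + 22) + 1/(-353)) = 1/(15 - 1/353) = 1/(5294/353) = 353/5294 ≈ 0.066679)
k*34 + E(f, J(-3, -5)) = (353/5294)*34 - 10 = 6001/2647 - 10 = -20469/2647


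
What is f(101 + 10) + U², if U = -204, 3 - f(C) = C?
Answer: 41508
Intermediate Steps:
f(C) = 3 - C
f(101 + 10) + U² = (3 - (101 + 10)) + (-204)² = (3 - 1*111) + 41616 = (3 - 111) + 41616 = -108 + 41616 = 41508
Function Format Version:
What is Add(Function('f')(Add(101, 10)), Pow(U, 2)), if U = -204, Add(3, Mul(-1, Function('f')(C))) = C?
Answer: 41508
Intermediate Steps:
Function('f')(C) = Add(3, Mul(-1, C))
Add(Function('f')(Add(101, 10)), Pow(U, 2)) = Add(Add(3, Mul(-1, Add(101, 10))), Pow(-204, 2)) = Add(Add(3, Mul(-1, 111)), 41616) = Add(Add(3, -111), 41616) = Add(-108, 41616) = 41508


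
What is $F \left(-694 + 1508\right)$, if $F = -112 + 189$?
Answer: $62678$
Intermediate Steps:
$F = 77$
$F \left(-694 + 1508\right) = 77 \left(-694 + 1508\right) = 77 \cdot 814 = 62678$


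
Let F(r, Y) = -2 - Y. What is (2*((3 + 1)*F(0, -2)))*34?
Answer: 0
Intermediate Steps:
(2*((3 + 1)*F(0, -2)))*34 = (2*((3 + 1)*(-2 - 1*(-2))))*34 = (2*(4*(-2 + 2)))*34 = (2*(4*0))*34 = (2*0)*34 = 0*34 = 0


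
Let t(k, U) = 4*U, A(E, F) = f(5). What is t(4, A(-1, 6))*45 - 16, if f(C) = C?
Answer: 884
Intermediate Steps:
A(E, F) = 5
t(4, A(-1, 6))*45 - 16 = (4*5)*45 - 16 = 20*45 - 16 = 900 - 16 = 884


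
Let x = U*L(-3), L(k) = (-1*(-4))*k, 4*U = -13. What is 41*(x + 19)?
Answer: 2378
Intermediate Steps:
U = -13/4 (U = (¼)*(-13) = -13/4 ≈ -3.2500)
L(k) = 4*k
x = 39 (x = -13*(-3) = -13/4*(-12) = 39)
41*(x + 19) = 41*(39 + 19) = 41*58 = 2378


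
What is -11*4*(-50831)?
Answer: 2236564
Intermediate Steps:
-11*4*(-50831) = -44*(-50831) = 2236564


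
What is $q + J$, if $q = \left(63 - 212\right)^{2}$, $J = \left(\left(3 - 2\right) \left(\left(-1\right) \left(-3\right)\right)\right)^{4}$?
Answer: $22282$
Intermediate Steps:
$J = 81$ ($J = \left(1 \cdot 3\right)^{4} = 3^{4} = 81$)
$q = 22201$ ($q = \left(-149\right)^{2} = 22201$)
$q + J = 22201 + 81 = 22282$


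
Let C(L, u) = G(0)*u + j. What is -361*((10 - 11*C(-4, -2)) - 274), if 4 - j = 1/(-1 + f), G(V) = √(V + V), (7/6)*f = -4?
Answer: 3474625/31 ≈ 1.1208e+5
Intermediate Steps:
f = -24/7 (f = (6/7)*(-4) = -24/7 ≈ -3.4286)
G(V) = √2*√V (G(V) = √(2*V) = √2*√V)
j = 131/31 (j = 4 - 1/(-1 - 24/7) = 4 - 1/(-31/7) = 4 - 1*(-7/31) = 4 + 7/31 = 131/31 ≈ 4.2258)
C(L, u) = 131/31 (C(L, u) = (√2*√0)*u + 131/31 = (√2*0)*u + 131/31 = 0*u + 131/31 = 0 + 131/31 = 131/31)
-361*((10 - 11*C(-4, -2)) - 274) = -361*((10 - 11*131/31) - 274) = -361*((10 - 1441/31) - 274) = -361*(-1131/31 - 274) = -361*(-9625/31) = 3474625/31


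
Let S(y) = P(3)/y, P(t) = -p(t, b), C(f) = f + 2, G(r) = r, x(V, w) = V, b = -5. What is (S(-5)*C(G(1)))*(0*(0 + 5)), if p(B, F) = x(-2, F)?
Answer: 0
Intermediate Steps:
p(B, F) = -2
C(f) = 2 + f
P(t) = 2 (P(t) = -1*(-2) = 2)
S(y) = 2/y
(S(-5)*C(G(1)))*(0*(0 + 5)) = ((2/(-5))*(2 + 1))*(0*(0 + 5)) = ((2*(-1/5))*3)*(0*5) = -2/5*3*0 = -6/5*0 = 0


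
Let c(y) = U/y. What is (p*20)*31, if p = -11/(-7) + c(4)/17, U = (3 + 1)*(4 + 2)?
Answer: 141980/119 ≈ 1193.1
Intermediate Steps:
U = 24 (U = 4*6 = 24)
c(y) = 24/y
p = 229/119 (p = -11/(-7) + (24/4)/17 = -11*(-⅐) + (24*(¼))*(1/17) = 11/7 + 6*(1/17) = 11/7 + 6/17 = 229/119 ≈ 1.9244)
(p*20)*31 = ((229/119)*20)*31 = (4580/119)*31 = 141980/119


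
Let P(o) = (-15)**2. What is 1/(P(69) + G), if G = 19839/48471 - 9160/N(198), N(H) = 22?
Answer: -177727/33937742 ≈ -0.0052369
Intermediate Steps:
G = -73926317/177727 (G = 19839/48471 - 9160/22 = 19839*(1/48471) - 9160*1/22 = 6613/16157 - 4580/11 = -73926317/177727 ≈ -415.95)
P(o) = 225
1/(P(69) + G) = 1/(225 - 73926317/177727) = 1/(-33937742/177727) = -177727/33937742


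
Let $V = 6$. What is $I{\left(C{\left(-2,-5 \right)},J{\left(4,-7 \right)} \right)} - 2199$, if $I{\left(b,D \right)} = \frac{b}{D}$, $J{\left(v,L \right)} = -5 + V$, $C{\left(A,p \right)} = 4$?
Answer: $-2195$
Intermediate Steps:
$J{\left(v,L \right)} = 1$ ($J{\left(v,L \right)} = -5 + 6 = 1$)
$I{\left(C{\left(-2,-5 \right)},J{\left(4,-7 \right)} \right)} - 2199 = \frac{4}{1} - 2199 = 4 \cdot 1 - 2199 = 4 - 2199 = -2195$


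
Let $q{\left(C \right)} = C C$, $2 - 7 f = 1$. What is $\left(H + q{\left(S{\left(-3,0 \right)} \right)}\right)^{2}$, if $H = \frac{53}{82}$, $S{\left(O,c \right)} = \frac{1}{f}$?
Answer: $\frac{16573041}{6724} \approx 2464.8$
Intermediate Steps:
$f = \frac{1}{7}$ ($f = \frac{2}{7} - \frac{1}{7} = \frac{1}{7} \approx 0.14286$)
$S{\left(O,c \right)} = 7$ ($S{\left(O,c \right)} = \frac{1}{\frac{1}{7}} = 7$)
$q{\left(C \right)} = C^{2}$
$H = \frac{53}{82}$ ($H = 53 \cdot \frac{1}{82} = \frac{53}{82} \approx 0.64634$)
$\left(H + q{\left(S{\left(-3,0 \right)} \right)}\right)^{2} = \left(\frac{53}{82} + 7^{2}\right)^{2} = \left(\frac{53}{82} + 49\right)^{2} = \left(\frac{4071}{82}\right)^{2} = \frac{16573041}{6724}$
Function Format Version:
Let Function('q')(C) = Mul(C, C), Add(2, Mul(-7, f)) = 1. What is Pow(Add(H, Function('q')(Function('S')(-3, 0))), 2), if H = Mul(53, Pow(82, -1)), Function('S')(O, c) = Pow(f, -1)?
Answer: Rational(16573041, 6724) ≈ 2464.8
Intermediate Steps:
f = Rational(1, 7) (f = Add(Rational(2, 7), Mul(Rational(-1, 7), 1)) = Add(Rational(2, 7), Rational(-1, 7)) = Rational(1, 7) ≈ 0.14286)
Function('S')(O, c) = 7 (Function('S')(O, c) = Pow(Rational(1, 7), -1) = 7)
Function('q')(C) = Pow(C, 2)
H = Rational(53, 82) (H = Mul(53, Rational(1, 82)) = Rational(53, 82) ≈ 0.64634)
Pow(Add(H, Function('q')(Function('S')(-3, 0))), 2) = Pow(Add(Rational(53, 82), Pow(7, 2)), 2) = Pow(Add(Rational(53, 82), 49), 2) = Pow(Rational(4071, 82), 2) = Rational(16573041, 6724)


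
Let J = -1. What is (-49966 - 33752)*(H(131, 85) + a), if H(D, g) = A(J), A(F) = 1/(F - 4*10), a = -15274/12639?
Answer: 17828389938/172733 ≈ 1.0321e+5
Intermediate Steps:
a = -15274/12639 (a = -15274*1/12639 = -15274/12639 ≈ -1.2085)
A(F) = 1/(-40 + F) (A(F) = 1/(F - 40) = 1/(-40 + F))
H(D, g) = -1/41 (H(D, g) = 1/(-40 - 1) = 1/(-41) = -1/41)
(-49966 - 33752)*(H(131, 85) + a) = (-49966 - 33752)*(-1/41 - 15274/12639) = -83718*(-638873/518199) = 17828389938/172733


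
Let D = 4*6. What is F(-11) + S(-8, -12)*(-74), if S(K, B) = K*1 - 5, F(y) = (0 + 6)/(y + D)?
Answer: 12512/13 ≈ 962.46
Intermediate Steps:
D = 24
F(y) = 6/(24 + y) (F(y) = (0 + 6)/(y + 24) = 6/(24 + y))
S(K, B) = -5 + K (S(K, B) = K - 5 = -5 + K)
F(-11) + S(-8, -12)*(-74) = 6/(24 - 11) + (-5 - 8)*(-74) = 6/13 - 13*(-74) = 6*(1/13) + 962 = 6/13 + 962 = 12512/13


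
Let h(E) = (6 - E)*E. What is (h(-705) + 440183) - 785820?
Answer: -846892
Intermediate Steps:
h(E) = E*(6 - E)
(h(-705) + 440183) - 785820 = (-705*(6 - 1*(-705)) + 440183) - 785820 = (-705*(6 + 705) + 440183) - 785820 = (-705*711 + 440183) - 785820 = (-501255 + 440183) - 785820 = -61072 - 785820 = -846892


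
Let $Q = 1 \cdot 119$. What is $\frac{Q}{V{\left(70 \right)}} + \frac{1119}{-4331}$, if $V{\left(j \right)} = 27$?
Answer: $\frac{485176}{116937} \approx 4.149$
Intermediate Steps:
$Q = 119$
$\frac{Q}{V{\left(70 \right)}} + \frac{1119}{-4331} = \frac{119}{27} + \frac{1119}{-4331} = 119 \cdot \frac{1}{27} + 1119 \left(- \frac{1}{4331}\right) = \frac{119}{27} - \frac{1119}{4331} = \frac{485176}{116937}$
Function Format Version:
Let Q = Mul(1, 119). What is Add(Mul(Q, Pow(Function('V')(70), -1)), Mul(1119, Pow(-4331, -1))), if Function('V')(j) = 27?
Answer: Rational(485176, 116937) ≈ 4.1490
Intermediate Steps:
Q = 119
Add(Mul(Q, Pow(Function('V')(70), -1)), Mul(1119, Pow(-4331, -1))) = Add(Mul(119, Pow(27, -1)), Mul(1119, Pow(-4331, -1))) = Add(Mul(119, Rational(1, 27)), Mul(1119, Rational(-1, 4331))) = Add(Rational(119, 27), Rational(-1119, 4331)) = Rational(485176, 116937)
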